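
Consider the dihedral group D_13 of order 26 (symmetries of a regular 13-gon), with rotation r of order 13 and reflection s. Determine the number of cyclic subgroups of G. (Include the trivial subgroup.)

15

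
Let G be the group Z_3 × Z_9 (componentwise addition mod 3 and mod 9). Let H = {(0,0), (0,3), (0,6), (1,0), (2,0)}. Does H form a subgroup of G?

|H| = 5 does not divide |G| = 27, so by Lagrange H is not a subgroup.

No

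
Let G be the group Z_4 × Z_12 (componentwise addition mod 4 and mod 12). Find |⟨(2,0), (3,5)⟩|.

|⟨(2,0)⟩| = 2 and |⟨(3,5)⟩| = 12, so |H| is a multiple of lcm(2, 12) = 12 and divides |G| = 48.
Closing under the operation: H = {(0,0), (0,2), (0,4), (0,6), (0,8), (0,10), (1,1), (1,3), (1,5), (1,7), (1,9), (1,11), (2,0), (2,2), (2,4), (2,6), (2,8), (2,10), (3,1), (3,3), (3,5), (3,7), (3,9), (3,11)}, so |H| = 24.

24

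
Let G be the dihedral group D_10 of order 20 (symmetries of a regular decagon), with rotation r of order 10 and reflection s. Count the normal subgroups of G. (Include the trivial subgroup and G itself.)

7

G has 22 subgroups. Checking conjugation-invariance by order — order 1: 1/1 normal; order 2: 1/11 normal; order 4: 0/5 normal; order 5: 1/1 normal; order 10: 3/3 normal; order 20: 1/1 normal.
Total normal subgroups: 7.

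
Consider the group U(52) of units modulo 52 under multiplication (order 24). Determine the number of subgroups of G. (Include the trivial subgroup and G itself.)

16

|G| = 24, so by Lagrange every subgroup order divides 24. Divisors: 1, 2, 3, 4, 6, 8, 12, 24.
Subgroups by order — order 1: 1; order 2: 3; order 3: 1; order 4: 3; order 6: 3; order 8: 1; order 12: 3; order 24: 1.
Total: 1 + 3 + 1 + 3 + 3 + 1 + 3 + 1 = 16.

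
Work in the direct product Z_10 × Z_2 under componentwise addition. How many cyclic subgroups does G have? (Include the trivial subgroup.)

Each element a generates a cyclic subgroup ⟨a⟩; distinct elements may generate the same one (a cyclic group of order d has φ(d) generators).
Cyclic subgroups by order — order 1: 1; order 2: 3; order 5: 1; order 10: 3.
Total: 8.

8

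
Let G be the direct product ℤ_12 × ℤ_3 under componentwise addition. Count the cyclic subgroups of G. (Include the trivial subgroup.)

15

Each element a generates a cyclic subgroup ⟨a⟩; distinct elements may generate the same one (a cyclic group of order d has φ(d) generators).
Cyclic subgroups by order — order 1: 1; order 2: 1; order 3: 4; order 4: 1; order 6: 4; order 12: 4.
Total: 15.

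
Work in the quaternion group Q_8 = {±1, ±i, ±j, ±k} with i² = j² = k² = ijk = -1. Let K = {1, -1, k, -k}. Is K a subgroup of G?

Yes

|K| = 4 divides |G| = 8, consistent with Lagrange.
K contains the identity, every element's inverse is in K, and K is closed under ·: it is a subgroup.
In fact K = ⟨-k⟩.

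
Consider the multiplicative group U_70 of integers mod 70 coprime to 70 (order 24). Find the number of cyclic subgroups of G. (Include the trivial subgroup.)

12

Each element a generates a cyclic subgroup ⟨a⟩; distinct elements may generate the same one (a cyclic group of order d has φ(d) generators).
Cyclic subgroups by order — order 1: 1; order 2: 3; order 3: 1; order 4: 2; order 6: 3; order 12: 2.
Total: 12.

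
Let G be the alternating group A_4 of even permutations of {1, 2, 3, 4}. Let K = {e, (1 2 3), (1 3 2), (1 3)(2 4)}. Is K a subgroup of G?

No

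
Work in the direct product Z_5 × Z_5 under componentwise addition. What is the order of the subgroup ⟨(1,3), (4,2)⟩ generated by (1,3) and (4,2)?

5

|⟨(1,3)⟩| = 5 and |⟨(4,2)⟩| = 5, so |H| is a multiple of lcm(5, 5) = 5 and divides |G| = 25.
Closing under the operation: H = {(0,0), (1,3), (2,1), (3,4), (4,2)}, so |H| = 5.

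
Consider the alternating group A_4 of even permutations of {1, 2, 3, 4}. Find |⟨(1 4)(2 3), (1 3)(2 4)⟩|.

4

|⟨(1 4)(2 3)⟩| = 2 and |⟨(1 3)(2 4)⟩| = 2, so |H| is a multiple of lcm(2, 2) = 2 and divides |G| = 12.
Closing under the operation: H = {e, (1 2)(3 4), (1 3)(2 4), (1 4)(2 3)}, so |H| = 4.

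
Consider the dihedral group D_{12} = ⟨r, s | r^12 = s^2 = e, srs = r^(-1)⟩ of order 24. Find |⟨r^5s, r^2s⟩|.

8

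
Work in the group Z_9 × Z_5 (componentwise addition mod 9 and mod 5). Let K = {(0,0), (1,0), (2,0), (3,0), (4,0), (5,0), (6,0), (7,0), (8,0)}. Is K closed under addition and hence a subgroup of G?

Yes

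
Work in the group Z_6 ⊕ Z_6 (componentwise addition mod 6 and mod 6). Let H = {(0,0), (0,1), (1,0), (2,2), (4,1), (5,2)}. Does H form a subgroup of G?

(0,1) ∈ H but its inverse (0,5) ∉ H, so H is not a subgroup.

No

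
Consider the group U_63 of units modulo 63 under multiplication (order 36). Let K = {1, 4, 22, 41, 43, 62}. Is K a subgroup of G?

No

4 ∈ K but its inverse 16 ∉ K, so K is not a subgroup.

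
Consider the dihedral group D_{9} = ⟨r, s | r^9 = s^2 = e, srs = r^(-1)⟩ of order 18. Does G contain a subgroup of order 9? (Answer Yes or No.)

9 | 18. A subgroup of order 9 is {e, r, r^2, r^3, r^4, r^5, r^6, r^7, r^8}.

Yes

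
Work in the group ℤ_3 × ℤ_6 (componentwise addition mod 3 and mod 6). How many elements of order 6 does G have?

An element (a,b) has order lcm(ord(a), ord(b)); count pairs with lcm equal to 6.
Enumerating gives 8 such elements.

8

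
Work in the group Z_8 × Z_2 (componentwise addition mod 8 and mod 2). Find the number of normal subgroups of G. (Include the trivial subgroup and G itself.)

11

G is abelian, so every subgroup is normal.
G has 11 subgroups in total, hence 11 normal subgroups.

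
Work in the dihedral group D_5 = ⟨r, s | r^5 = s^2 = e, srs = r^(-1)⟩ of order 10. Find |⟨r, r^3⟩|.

5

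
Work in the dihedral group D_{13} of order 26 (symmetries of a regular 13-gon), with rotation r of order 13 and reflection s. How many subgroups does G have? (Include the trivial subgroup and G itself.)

|G| = 26, so by Lagrange every subgroup order divides 26. Divisors: 1, 2, 13, 26.
Subgroups by order — order 1: 1; order 2: 13; order 13: 1; order 26: 1.
Total: 1 + 13 + 1 + 1 = 16.

16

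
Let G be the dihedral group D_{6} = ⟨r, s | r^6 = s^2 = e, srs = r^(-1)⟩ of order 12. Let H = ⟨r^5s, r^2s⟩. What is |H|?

|⟨r^5s⟩| = 2 and |⟨r^2s⟩| = 2, so |H| is a multiple of lcm(2, 2) = 2 and divides |G| = 12.
Closing under the operation: H = {e, r^3, r^2s, r^5s}, so |H| = 4.

4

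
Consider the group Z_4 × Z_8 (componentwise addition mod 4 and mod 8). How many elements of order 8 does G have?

An element (a,b) has order lcm(ord(a), ord(b)); count pairs with lcm equal to 8.
Enumerating gives 16 such elements.

16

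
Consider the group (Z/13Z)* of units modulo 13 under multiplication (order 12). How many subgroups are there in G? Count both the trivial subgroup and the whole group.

|G| = 12, so by Lagrange every subgroup order divides 12. Divisors: 1, 2, 3, 4, 6, 12.
Subgroups by order — order 1: 1; order 2: 1; order 3: 1; order 4: 1; order 6: 1; order 12: 1.
Total: 1 + 1 + 1 + 1 + 1 + 1 = 6.

6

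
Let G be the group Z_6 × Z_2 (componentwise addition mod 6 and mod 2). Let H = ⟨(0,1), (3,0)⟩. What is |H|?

4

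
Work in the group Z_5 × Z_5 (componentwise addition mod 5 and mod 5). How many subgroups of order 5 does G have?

6

|G| = 25 and 5 | 25, so subgroups of order 5 are possible by Lagrange.
The subgroups of order 5 are: {(0,0), (0,1), (0,2), (0,3), (0,4)}; {(0,0), (1,0), (2,0), (3,0), (4,0)}; {(0,0), (1,1), (2,2), (3,3), (4,4)}; {(0,0), (1,2), (2,4), (3,1), (4,3)}; … (6 in all).
So G has 6 subgroups of order 5.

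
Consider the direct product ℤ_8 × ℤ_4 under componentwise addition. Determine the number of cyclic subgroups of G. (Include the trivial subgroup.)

14

A cyclic subgroup of order d is generated by each of its φ(d) elements of order d, so the cyclic subgroups of order d number (#elements of order d)/φ(d).
Cyclic subgroups by order — order 1: 1; order 2: 3; order 4: 6; order 8: 4.
Total: 14.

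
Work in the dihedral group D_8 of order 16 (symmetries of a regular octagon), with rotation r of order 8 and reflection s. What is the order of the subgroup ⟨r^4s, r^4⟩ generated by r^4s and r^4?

4

|⟨r^4s⟩| = 2 and |⟨r^4⟩| = 2, so |H| is a multiple of lcm(2, 2) = 2 and divides |G| = 16.
Closing under the operation: H = {e, r^4, s, r^4s}, so |H| = 4.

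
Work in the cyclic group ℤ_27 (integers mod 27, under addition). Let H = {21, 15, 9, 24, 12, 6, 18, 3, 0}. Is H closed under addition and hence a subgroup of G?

Yes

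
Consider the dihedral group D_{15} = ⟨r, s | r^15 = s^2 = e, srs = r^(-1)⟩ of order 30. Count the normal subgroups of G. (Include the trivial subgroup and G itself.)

G has 28 subgroups. Checking conjugation-invariance by order — order 1: 1/1 normal; order 2: 0/15 normal; order 3: 1/1 normal; order 5: 1/1 normal; order 6: 0/5 normal; order 10: 0/3 normal; order 15: 1/1 normal; order 30: 1/1 normal.
Total normal subgroups: 5.

5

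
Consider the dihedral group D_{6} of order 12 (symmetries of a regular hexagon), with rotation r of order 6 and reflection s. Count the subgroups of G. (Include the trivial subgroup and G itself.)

|G| = 12, so by Lagrange every subgroup order divides 12. Divisors: 1, 2, 3, 4, 6, 12.
Subgroups by order — order 1: 1; order 2: 7; order 3: 1; order 4: 3; order 6: 3; order 12: 1.
Total: 1 + 7 + 1 + 3 + 3 + 1 = 16.

16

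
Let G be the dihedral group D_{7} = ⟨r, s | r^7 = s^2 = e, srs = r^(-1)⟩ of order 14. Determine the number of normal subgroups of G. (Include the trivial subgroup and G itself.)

G has 10 subgroups. Checking conjugation-invariance by order — order 1: 1/1 normal; order 2: 0/7 normal; order 7: 1/1 normal; order 14: 1/1 normal.
Total normal subgroups: 3.

3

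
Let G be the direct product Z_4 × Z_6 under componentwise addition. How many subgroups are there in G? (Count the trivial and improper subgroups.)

|G| = 24, so by Lagrange every subgroup order divides 24. Divisors: 1, 2, 3, 4, 6, 8, 12, 24.
Subgroups by order — order 1: 1; order 2: 3; order 3: 1; order 4: 3; order 6: 3; order 8: 1; order 12: 3; order 24: 1.
Total: 1 + 3 + 1 + 3 + 3 + 1 + 3 + 1 = 16.

16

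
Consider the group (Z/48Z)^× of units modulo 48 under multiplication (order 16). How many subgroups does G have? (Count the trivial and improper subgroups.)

27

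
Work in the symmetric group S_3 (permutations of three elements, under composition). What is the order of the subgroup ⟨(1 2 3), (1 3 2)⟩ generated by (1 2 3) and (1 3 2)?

|⟨(1 2 3)⟩| = 3 and |⟨(1 3 2)⟩| = 3, so |H| is a multiple of lcm(3, 3) = 3 and divides |G| = 6.
Closing under the operation: H = {e, (1 2 3), (1 3 2)}, so |H| = 3.

3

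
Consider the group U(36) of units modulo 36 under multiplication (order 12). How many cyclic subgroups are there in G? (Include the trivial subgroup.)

Group the elements of G by the cyclic subgroup they generate; each cyclic subgroup of order d accounts for φ(d) elements.
Cyclic subgroups by order — order 1: 1; order 2: 3; order 3: 1; order 6: 3.
Total: 8.

8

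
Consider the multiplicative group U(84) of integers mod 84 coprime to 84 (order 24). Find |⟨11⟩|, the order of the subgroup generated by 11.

6

Compute successive powers of 11 mod 84: 11, 37, 71, 25, 23, 1; 11^6 ≡ 1 (mod 84).
So |⟨11⟩| = 6.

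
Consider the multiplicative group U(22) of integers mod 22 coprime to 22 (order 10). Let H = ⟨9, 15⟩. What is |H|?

5

|⟨9⟩| = 5 and |⟨15⟩| = 5, so |H| is a multiple of lcm(5, 5) = 5 and divides |G| = 10.
Closing under the operation: H = {1, 3, 5, 9, 15}, so |H| = 5.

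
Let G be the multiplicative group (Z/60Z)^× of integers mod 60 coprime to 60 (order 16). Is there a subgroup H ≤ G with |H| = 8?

Yes

8 | 16. A subgroup of order 8 is {1, 11, 13, 23, 37, 47, 49, 59}.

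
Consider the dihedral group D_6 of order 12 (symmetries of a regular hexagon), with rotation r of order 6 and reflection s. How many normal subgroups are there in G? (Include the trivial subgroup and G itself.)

7

G has 16 subgroups. Checking conjugation-invariance by order — order 1: 1/1 normal; order 2: 1/7 normal; order 3: 1/1 normal; order 4: 0/3 normal; order 6: 3/3 normal; order 12: 1/1 normal.
Total normal subgroups: 7.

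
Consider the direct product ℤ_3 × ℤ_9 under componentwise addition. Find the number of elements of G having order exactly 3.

An element (a,b) has order lcm(ord(a), ord(b)); count pairs with lcm equal to 3.
Enumerating gives 8 such elements.

8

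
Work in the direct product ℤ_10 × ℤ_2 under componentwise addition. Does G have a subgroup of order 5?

Yes

5 | 20. A subgroup of order 5 is {(0,0), (2,0), (4,0), (6,0), (8,0)}.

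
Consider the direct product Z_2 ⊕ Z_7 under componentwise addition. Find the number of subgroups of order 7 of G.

|G| = 14 and 7 | 14, so subgroups of order 7 are possible by Lagrange.
The subgroups of order 7 are: {(0,0), (0,1), (0,2), (0,3), (0,4), (0,5), (0,6)}.
So G has 1 subgroup of order 7.

1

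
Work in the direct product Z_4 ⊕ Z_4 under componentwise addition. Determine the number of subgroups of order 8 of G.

3

|G| = 16 and 8 | 16, so subgroups of order 8 are possible by Lagrange.
The subgroups of order 8 are: {(0,0), (0,1), (0,2), (0,3), (2,0), (2,1), (2,2), (2,3)}; {(0,0), (0,2), (1,0), (1,2), (2,0), (2,2), (3,0), (3,2)}; {(0,0), (0,2), (1,1), (1,3), (2,0), (2,2), (3,1), (3,3)}.
So G has 3 subgroups of order 8.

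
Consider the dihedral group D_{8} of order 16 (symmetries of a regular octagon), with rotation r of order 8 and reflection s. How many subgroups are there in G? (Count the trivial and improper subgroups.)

19

|G| = 16, so by Lagrange every subgroup order divides 16. Divisors: 1, 2, 4, 8, 16.
Subgroups by order — order 1: 1; order 2: 9; order 4: 5; order 8: 3; order 16: 1.
Total: 1 + 9 + 5 + 3 + 1 = 19.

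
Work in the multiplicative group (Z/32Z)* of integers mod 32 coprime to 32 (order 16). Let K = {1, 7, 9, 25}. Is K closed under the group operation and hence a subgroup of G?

7 ∈ K but its inverse 23 ∉ K, so K is not a subgroup.

No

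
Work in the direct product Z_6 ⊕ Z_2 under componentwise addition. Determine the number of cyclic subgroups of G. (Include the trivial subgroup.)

8

A cyclic subgroup of order d is generated by each of its φ(d) elements of order d, so the cyclic subgroups of order d number (#elements of order d)/φ(d).
Cyclic subgroups by order — order 1: 1; order 2: 3; order 3: 1; order 6: 3.
Total: 8.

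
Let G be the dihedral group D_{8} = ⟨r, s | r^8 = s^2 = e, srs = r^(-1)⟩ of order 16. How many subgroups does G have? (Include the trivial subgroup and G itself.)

19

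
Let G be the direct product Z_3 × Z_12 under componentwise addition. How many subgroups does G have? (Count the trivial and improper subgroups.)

|G| = 36, so by Lagrange every subgroup order divides 36. Divisors: 1, 2, 3, 4, 6, 9, 12, 18, 36.
Subgroups by order — order 1: 1; order 2: 1; order 3: 4; order 4: 1; order 6: 4; order 9: 1; order 12: 4; order 18: 1; order 36: 1.
Total: 1 + 1 + 4 + 1 + 4 + 1 + 4 + 1 + 1 = 18.

18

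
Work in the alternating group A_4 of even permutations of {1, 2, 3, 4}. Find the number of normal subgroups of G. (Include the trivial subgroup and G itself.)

3

G has 10 subgroups. Checking conjugation-invariance by order — order 1: 1/1 normal; order 2: 0/3 normal; order 3: 0/4 normal; order 4: 1/1 normal; order 12: 1/1 normal.
Total normal subgroups: 3.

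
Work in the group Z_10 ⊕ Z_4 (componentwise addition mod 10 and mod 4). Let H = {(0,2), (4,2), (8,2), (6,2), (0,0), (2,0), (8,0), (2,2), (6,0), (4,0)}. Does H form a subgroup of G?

|H| = 10 divides |G| = 40, consistent with Lagrange.
H contains the identity, every element's inverse is in H, and H is closed under +: it is a subgroup.
In fact H = ⟨(6,2)⟩.

Yes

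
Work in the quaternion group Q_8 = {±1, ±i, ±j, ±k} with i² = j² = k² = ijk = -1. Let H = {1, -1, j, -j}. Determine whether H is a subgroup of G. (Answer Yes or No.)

|H| = 4 divides |G| = 8, consistent with Lagrange.
H contains the identity, every element's inverse is in H, and H is closed under ·: it is a subgroup.
In fact H = ⟨j⟩.

Yes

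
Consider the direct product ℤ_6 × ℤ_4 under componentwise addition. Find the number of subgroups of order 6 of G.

3

|G| = 24 and 6 | 24, so subgroups of order 6 are possible by Lagrange.
The subgroups of order 6 are: {(0,0), (0,2), (2,0), (2,2), (4,0), (4,2)}; {(0,0), (1,0), (2,0), (3,0), (4,0), (5,0)}; {(0,0), (1,2), (2,0), (3,2), (4,0), (5,2)}.
So G has 3 subgroups of order 6.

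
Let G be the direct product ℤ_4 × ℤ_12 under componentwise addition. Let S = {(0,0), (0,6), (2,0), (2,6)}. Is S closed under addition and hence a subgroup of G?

Yes

|S| = 4 divides |G| = 48, consistent with Lagrange.
S contains the identity, every element's inverse is in S, and S is closed under +: it is a subgroup.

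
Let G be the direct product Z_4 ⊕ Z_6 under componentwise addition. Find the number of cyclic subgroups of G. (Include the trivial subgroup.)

A cyclic subgroup of order d is generated by each of its φ(d) elements of order d, so the cyclic subgroups of order d number (#elements of order d)/φ(d).
Cyclic subgroups by order — order 1: 1; order 2: 3; order 3: 1; order 4: 2; order 6: 3; order 12: 2.
Total: 12.

12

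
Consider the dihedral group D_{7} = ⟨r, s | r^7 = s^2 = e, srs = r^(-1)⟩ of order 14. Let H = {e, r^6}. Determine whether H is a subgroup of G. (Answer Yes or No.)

No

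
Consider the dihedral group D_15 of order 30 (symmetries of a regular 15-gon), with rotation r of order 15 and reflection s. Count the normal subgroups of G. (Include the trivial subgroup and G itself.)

5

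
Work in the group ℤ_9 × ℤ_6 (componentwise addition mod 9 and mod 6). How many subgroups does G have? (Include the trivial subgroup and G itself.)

|G| = 54, so by Lagrange every subgroup order divides 54. Divisors: 1, 2, 3, 6, 9, 18, 27, 54.
Subgroups by order — order 1: 1; order 2: 1; order 3: 4; order 6: 4; order 9: 4; order 18: 4; order 27: 1; order 54: 1.
Total: 1 + 1 + 4 + 4 + 4 + 4 + 1 + 1 = 20.

20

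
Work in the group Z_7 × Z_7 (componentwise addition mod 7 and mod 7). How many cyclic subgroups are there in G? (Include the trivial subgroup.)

9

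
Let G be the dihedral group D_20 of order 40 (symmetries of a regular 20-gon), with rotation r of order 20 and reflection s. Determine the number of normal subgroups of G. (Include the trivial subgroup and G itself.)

9

G has 48 subgroups. Checking conjugation-invariance by order — order 1: 1/1 normal; order 2: 1/21 normal; order 4: 1/11 normal; order 5: 1/1 normal; order 8: 0/5 normal; order 10: 1/5 normal; order 20: 3/3 normal; order 40: 1/1 normal.
Total normal subgroups: 9.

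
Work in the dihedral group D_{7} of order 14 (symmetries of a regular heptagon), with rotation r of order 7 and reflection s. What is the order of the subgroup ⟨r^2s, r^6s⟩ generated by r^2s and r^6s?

|⟨r^2s⟩| = 2 and |⟨r^6s⟩| = 2, so |H| is a multiple of lcm(2, 2) = 2 and divides |G| = 14.
Closing {r^2s, r^6s} under the group operation gives all of G, so |H| = 14.

14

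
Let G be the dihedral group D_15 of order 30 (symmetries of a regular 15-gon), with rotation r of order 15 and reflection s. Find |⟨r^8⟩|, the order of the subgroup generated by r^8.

Computing powers of r^8: the smallest k with (r^8)^k = e is k = 15.

15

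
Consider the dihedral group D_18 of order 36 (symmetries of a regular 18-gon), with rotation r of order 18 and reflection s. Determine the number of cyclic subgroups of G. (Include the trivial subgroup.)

A cyclic subgroup of order d is generated by each of its φ(d) elements of order d, so the cyclic subgroups of order d number (#elements of order d)/φ(d).
Cyclic subgroups by order — order 1: 1; order 2: 19; order 3: 1; order 6: 1; order 9: 1; order 18: 1.
Total: 24.

24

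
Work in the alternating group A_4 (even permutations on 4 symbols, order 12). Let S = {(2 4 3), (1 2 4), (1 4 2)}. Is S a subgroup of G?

The identity e ∉ S, so S is not a subgroup.

No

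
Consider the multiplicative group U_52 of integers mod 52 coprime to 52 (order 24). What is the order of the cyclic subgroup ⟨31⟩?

Compute successive powers of 31 mod 52: 31, 25, 47, 1; 31^4 ≡ 1 (mod 52).
So |⟨31⟩| = 4.

4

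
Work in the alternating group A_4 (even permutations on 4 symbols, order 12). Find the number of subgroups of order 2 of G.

3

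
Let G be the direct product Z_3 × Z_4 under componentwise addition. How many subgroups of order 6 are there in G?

|G| = 12 and 6 | 12, so subgroups of order 6 are possible by Lagrange.
The subgroups of order 6 are: {(0,0), (0,2), (1,0), (1,2), (2,0), (2,2)}.
So G has 1 subgroup of order 6.

1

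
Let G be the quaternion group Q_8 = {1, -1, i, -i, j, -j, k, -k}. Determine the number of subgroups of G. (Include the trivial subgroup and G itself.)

|G| = 8, so by Lagrange every subgroup order divides 8. Divisors: 1, 2, 4, 8.
Subgroups by order — order 1: 1; order 2: 1; order 4: 3; order 8: 1.
Total: 1 + 1 + 3 + 1 = 6.

6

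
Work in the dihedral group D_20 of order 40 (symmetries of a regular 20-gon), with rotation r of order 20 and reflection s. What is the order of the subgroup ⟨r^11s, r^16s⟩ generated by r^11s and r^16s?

|⟨r^11s⟩| = 2 and |⟨r^16s⟩| = 2, so |H| is a multiple of lcm(2, 2) = 2 and divides |G| = 40.
Closing under the operation: H = {e, r^5, r^10, r^15, rs, r^6s, r^11s, r^16s}, so |H| = 8.

8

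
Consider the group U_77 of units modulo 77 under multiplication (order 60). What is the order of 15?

Compute successive powers of 15 mod 77: 15, 71, 64, 36, 1; 15^5 ≡ 1 (mod 77).
So |⟨15⟩| = 5.

5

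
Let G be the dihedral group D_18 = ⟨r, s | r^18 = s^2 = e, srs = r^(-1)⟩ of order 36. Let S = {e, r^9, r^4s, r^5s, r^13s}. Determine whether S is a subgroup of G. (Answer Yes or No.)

No

|S| = 5 does not divide |G| = 36, so by Lagrange S is not a subgroup.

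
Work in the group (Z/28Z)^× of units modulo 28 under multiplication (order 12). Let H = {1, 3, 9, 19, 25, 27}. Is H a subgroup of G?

|H| = 6 divides |G| = 12, consistent with Lagrange.
H contains the identity, every element's inverse is in H, and H is closed under ·: it is a subgroup.
In fact H = ⟨3⟩.

Yes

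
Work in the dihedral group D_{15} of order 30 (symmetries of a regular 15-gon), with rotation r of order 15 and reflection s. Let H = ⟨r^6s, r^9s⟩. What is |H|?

10

|⟨r^6s⟩| = 2 and |⟨r^9s⟩| = 2, so |H| is a multiple of lcm(2, 2) = 2 and divides |G| = 30.
Closing under the operation: H = {e, r^3, r^6, r^9, r^12, s, r^3s, r^6s, r^9s, r^12s}, so |H| = 10.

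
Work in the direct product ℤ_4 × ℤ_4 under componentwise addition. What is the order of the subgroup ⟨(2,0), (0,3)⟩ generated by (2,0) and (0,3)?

8

|⟨(2,0)⟩| = 2 and |⟨(0,3)⟩| = 4, so |H| is a multiple of lcm(2, 4) = 4 and divides |G| = 16.
Closing under the operation: H = {(0,0), (0,1), (0,2), (0,3), (2,0), (2,1), (2,2), (2,3)}, so |H| = 8.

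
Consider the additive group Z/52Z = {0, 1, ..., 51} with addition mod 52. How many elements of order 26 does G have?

12

In a cyclic group of order 52, the number of elements of order d (for d | 52) is φ(d).
φ(26) = 12.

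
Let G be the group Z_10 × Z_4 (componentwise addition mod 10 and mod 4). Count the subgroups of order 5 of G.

|G| = 40 and 5 | 40, so subgroups of order 5 are possible by Lagrange.
The subgroups of order 5 are: {(0,0), (2,0), (4,0), (6,0), (8,0)}.
So G has 1 subgroup of order 5.

1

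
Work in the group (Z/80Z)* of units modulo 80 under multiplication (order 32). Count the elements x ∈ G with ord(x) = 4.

Enumerating element orders in G gives 24 elements of order 4.

24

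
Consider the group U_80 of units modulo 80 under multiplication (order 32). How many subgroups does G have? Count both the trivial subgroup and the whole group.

|G| = 32, so by Lagrange every subgroup order divides 32. Divisors: 1, 2, 4, 8, 16, 32.
Subgroups by order — order 1: 1; order 2: 7; order 4: 19; order 8: 19; order 16: 7; order 32: 1.
Total: 1 + 7 + 19 + 19 + 7 + 1 = 54.

54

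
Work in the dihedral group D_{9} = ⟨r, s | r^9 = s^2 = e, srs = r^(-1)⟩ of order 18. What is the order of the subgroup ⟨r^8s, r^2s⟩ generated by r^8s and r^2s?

6

|⟨r^8s⟩| = 2 and |⟨r^2s⟩| = 2, so |H| is a multiple of lcm(2, 2) = 2 and divides |G| = 18.
Closing under the operation: H = {e, r^3, r^6, r^2s, r^5s, r^8s}, so |H| = 6.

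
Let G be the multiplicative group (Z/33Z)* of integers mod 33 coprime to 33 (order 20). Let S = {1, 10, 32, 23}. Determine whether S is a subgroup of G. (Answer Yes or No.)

|S| = 4 divides |G| = 20, consistent with Lagrange.
S contains the identity, every element's inverse is in S, and S is closed under ·: it is a subgroup.

Yes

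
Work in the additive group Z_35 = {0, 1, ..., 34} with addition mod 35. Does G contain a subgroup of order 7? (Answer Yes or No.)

7 | 35. A subgroup of order 7 is {0, 5, 10, 15, 20, 25, 30}.

Yes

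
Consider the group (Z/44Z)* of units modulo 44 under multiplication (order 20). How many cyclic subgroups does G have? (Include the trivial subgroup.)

8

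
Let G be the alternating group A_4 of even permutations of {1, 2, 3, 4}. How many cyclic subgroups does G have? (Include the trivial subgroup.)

8

Group the elements of G by the cyclic subgroup they generate; each cyclic subgroup of order d accounts for φ(d) elements.
Cyclic subgroups by order — order 1: 1; order 2: 3; order 3: 4.
Total: 8.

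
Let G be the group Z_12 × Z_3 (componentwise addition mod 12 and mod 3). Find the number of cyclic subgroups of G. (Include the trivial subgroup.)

Group the elements of G by the cyclic subgroup they generate; each cyclic subgroup of order d accounts for φ(d) elements.
Cyclic subgroups by order — order 1: 1; order 2: 1; order 3: 4; order 4: 1; order 6: 4; order 12: 4.
Total: 15.

15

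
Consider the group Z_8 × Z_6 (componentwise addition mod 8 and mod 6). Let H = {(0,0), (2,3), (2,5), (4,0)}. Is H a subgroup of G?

No

(2,3) ∈ H but its inverse (6,3) ∉ H, so H is not a subgroup.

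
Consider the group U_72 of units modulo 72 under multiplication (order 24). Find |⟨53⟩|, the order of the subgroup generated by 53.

Compute successive powers of 53 mod 72: 53, 1; 53^2 ≡ 1 (mod 72).
So |⟨53⟩| = 2.

2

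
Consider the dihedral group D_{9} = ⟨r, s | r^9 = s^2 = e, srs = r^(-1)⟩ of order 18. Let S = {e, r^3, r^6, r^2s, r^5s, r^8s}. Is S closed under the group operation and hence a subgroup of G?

Yes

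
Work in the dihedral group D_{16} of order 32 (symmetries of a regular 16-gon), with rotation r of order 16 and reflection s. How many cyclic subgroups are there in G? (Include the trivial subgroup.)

A cyclic subgroup of order d is generated by each of its φ(d) elements of order d, so the cyclic subgroups of order d number (#elements of order d)/φ(d).
Cyclic subgroups by order — order 1: 1; order 2: 17; order 4: 1; order 8: 1; order 16: 1.
Total: 21.

21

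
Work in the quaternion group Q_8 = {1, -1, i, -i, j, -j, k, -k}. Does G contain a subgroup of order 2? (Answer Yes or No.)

Yes

2 | 8. A subgroup of order 2 is {1, -1}.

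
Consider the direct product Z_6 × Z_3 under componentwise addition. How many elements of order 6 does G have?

8

An element (a,b) has order lcm(ord(a), ord(b)); count pairs with lcm equal to 6.
Enumerating gives 8 such elements.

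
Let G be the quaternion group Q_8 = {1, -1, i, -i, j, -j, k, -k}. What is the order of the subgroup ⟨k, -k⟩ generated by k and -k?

4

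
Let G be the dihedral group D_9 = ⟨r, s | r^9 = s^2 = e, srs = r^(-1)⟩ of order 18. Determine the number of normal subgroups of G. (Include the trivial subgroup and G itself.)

G has 16 subgroups. Checking conjugation-invariance by order — order 1: 1/1 normal; order 2: 0/9 normal; order 3: 1/1 normal; order 6: 0/3 normal; order 9: 1/1 normal; order 18: 1/1 normal.
Total normal subgroups: 4.

4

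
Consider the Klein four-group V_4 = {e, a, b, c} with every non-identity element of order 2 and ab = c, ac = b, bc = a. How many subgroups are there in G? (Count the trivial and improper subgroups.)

5

|G| = 4, so by Lagrange every subgroup order divides 4. Divisors: 1, 2, 4.
Subgroups by order — order 1: 1; order 2: 3; order 4: 1.
Total: 1 + 3 + 1 = 5.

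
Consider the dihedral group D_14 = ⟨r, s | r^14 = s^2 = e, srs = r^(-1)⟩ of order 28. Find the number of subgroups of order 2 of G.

15

|G| = 28 and 2 | 28, so subgroups of order 2 are possible by Lagrange.
The subgroups of order 2 are: {e, r^10s}; {e, r^11s}; {e, r^12s}; {e, r^13s}; … (15 in all).
So G has 15 subgroups of order 2.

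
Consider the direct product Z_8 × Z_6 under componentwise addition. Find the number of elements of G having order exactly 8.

An element (a,b) has order lcm(ord(a), ord(b)); count pairs with lcm equal to 8.
Enumerating gives 8 such elements.

8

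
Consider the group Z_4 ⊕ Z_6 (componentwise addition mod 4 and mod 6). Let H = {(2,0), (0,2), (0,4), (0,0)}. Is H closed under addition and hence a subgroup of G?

Closure fails: (0,2) + (2,0) = (2,2) ∉ H. So H is not a subgroup.

No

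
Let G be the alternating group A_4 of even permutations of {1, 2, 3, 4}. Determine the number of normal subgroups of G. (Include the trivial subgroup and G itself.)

3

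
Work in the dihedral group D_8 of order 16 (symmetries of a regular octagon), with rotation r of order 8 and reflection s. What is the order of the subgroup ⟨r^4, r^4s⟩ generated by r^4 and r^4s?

4

|⟨r^4⟩| = 2 and |⟨r^4s⟩| = 2, so |H| is a multiple of lcm(2, 2) = 2 and divides |G| = 16.
Closing under the operation: H = {e, r^4, s, r^4s}, so |H| = 4.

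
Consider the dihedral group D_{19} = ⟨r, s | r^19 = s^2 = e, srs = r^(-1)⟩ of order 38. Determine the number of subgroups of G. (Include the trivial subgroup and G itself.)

|G| = 38, so by Lagrange every subgroup order divides 38. Divisors: 1, 2, 19, 38.
Subgroups by order — order 1: 1; order 2: 19; order 19: 1; order 38: 1.
Total: 1 + 19 + 1 + 1 = 22.

22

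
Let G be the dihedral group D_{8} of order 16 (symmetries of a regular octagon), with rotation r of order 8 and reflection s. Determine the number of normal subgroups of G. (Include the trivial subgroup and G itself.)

7

G has 19 subgroups. Checking conjugation-invariance by order — order 1: 1/1 normal; order 2: 1/9 normal; order 4: 1/5 normal; order 8: 3/3 normal; order 16: 1/1 normal.
Total normal subgroups: 7.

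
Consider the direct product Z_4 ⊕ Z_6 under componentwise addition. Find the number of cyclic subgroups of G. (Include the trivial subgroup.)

Each element a generates a cyclic subgroup ⟨a⟩; distinct elements may generate the same one (a cyclic group of order d has φ(d) generators).
Cyclic subgroups by order — order 1: 1; order 2: 3; order 3: 1; order 4: 2; order 6: 3; order 12: 2.
Total: 12.

12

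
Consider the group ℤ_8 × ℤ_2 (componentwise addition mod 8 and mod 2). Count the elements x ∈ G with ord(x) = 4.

An element (a,b) has order lcm(ord(a), ord(b)); count pairs with lcm equal to 4.
Enumerating gives 4 such elements.

4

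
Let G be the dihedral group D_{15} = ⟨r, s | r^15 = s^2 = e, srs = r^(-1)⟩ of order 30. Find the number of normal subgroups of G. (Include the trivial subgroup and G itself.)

5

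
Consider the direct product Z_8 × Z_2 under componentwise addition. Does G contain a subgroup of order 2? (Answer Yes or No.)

Yes

2 | 16. A subgroup of order 2 is {(0,0), (0,1)}.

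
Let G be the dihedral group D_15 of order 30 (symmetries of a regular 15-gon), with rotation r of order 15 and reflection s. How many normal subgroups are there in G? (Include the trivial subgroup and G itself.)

G has 28 subgroups. Checking conjugation-invariance by order — order 1: 1/1 normal; order 2: 0/15 normal; order 3: 1/1 normal; order 5: 1/1 normal; order 6: 0/5 normal; order 10: 0/3 normal; order 15: 1/1 normal; order 30: 1/1 normal.
Total normal subgroups: 5.

5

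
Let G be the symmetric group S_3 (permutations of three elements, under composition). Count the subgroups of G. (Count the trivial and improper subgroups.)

6

|G| = 6, so by Lagrange every subgroup order divides 6. Divisors: 1, 2, 3, 6.
Subgroups by order — order 1: 1; order 2: 3; order 3: 1; order 6: 1.
Total: 1 + 3 + 1 + 1 = 6.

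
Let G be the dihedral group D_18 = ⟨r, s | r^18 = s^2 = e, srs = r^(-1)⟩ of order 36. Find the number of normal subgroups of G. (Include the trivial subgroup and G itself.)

9

G has 45 subgroups. Checking conjugation-invariance by order — order 1: 1/1 normal; order 2: 1/19 normal; order 3: 1/1 normal; order 4: 0/9 normal; order 6: 1/7 normal; order 9: 1/1 normal; order 12: 0/3 normal; order 18: 3/3 normal; order 36: 1/1 normal.
Total normal subgroups: 9.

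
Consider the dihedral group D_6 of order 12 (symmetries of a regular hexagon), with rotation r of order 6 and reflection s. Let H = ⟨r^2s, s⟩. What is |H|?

|⟨r^2s⟩| = 2 and |⟨s⟩| = 2, so |H| is a multiple of lcm(2, 2) = 2 and divides |G| = 12.
Closing under the operation: H = {e, r^2, r^4, s, r^2s, r^4s}, so |H| = 6.

6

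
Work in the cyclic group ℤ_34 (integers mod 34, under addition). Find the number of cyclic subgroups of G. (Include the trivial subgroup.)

4

A cyclic subgroup of order d is generated by each of its φ(d) elements of order d, so the cyclic subgroups of order d number (#elements of order d)/φ(d).
Cyclic subgroups by order — order 1: 1; order 2: 1; order 17: 1; order 34: 1.
Total: 4.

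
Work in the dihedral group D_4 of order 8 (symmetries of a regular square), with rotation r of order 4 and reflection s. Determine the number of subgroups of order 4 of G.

3

|G| = 8 and 4 | 8, so subgroups of order 4 are possible by Lagrange.
The subgroups of order 4 are: {e, r, r^2, r^3}; {e, r^2, s, r^2s}; {e, r^2, rs, r^3s}.
So G has 3 subgroups of order 4.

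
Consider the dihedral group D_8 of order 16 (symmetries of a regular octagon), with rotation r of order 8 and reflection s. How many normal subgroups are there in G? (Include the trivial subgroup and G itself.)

7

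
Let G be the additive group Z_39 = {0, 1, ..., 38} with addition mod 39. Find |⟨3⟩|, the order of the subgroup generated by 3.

In Z_39, the order of an element a is n/gcd(a, n).
gcd(3, 39) = 3, so |⟨3⟩| = 39/3 = 13.

13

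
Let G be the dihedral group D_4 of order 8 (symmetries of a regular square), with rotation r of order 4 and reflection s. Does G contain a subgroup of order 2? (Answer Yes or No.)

2 | 8. A subgroup of order 2 is {e, r^2}.

Yes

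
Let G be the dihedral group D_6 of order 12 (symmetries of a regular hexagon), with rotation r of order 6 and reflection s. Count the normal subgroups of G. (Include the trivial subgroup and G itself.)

G has 16 subgroups. Checking conjugation-invariance by order — order 1: 1/1 normal; order 2: 1/7 normal; order 3: 1/1 normal; order 4: 0/3 normal; order 6: 3/3 normal; order 12: 1/1 normal.
Total normal subgroups: 7.

7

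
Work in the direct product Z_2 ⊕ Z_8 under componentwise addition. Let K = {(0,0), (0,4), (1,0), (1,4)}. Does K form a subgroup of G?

Yes

|K| = 4 divides |G| = 16, consistent with Lagrange.
K contains the identity, every element's inverse is in K, and K is closed under +: it is a subgroup.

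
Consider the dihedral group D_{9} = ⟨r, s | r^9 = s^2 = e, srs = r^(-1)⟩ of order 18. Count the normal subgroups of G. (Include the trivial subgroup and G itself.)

4

G has 16 subgroups. Checking conjugation-invariance by order — order 1: 1/1 normal; order 2: 0/9 normal; order 3: 1/1 normal; order 6: 0/3 normal; order 9: 1/1 normal; order 18: 1/1 normal.
Total normal subgroups: 4.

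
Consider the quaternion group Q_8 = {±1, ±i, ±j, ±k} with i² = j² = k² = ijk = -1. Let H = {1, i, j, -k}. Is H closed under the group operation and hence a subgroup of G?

j ∈ H but its inverse -j ∉ H, so H is not a subgroup.

No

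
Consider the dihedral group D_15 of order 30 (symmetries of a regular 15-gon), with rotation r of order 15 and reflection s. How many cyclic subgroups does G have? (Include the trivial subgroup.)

19

Each element a generates a cyclic subgroup ⟨a⟩; distinct elements may generate the same one (a cyclic group of order d has φ(d) generators).
Cyclic subgroups by order — order 1: 1; order 2: 15; order 3: 1; order 5: 1; order 15: 1.
Total: 19.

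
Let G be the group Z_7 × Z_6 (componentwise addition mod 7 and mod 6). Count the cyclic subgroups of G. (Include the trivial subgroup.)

A cyclic subgroup of order d is generated by each of its φ(d) elements of order d, so the cyclic subgroups of order d number (#elements of order d)/φ(d).
Cyclic subgroups by order — order 1: 1; order 2: 1; order 3: 1; order 6: 1; order 7: 1; order 14: 1; order 21: 1; order 42: 1.
Total: 8.

8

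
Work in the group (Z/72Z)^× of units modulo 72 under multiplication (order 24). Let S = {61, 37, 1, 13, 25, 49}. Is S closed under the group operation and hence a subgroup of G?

|S| = 6 divides |G| = 24, consistent with Lagrange.
S contains the identity, every element's inverse is in S, and S is closed under ·: it is a subgroup.
In fact S = ⟨61⟩.

Yes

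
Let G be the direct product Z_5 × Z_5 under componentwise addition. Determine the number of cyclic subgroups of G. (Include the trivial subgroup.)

Each element a generates a cyclic subgroup ⟨a⟩; distinct elements may generate the same one (a cyclic group of order d has φ(d) generators).
Cyclic subgroups by order — order 1: 1; order 5: 6.
Total: 7.

7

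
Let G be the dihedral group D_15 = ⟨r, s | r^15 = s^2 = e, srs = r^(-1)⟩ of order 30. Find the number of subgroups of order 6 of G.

5

|G| = 30 and 6 | 30, so subgroups of order 6 are possible by Lagrange.
The subgroups of order 6 are: {e, r^5, r^10, s, r^5s, r^10s}; {e, r^5, r^10, rs, r^6s, r^11s}; {e, r^5, r^10, r^2s, r^7s, r^12s}; {e, r^5, r^10, r^3s, r^8s, r^13s}; … (5 in all).
So G has 5 subgroups of order 6.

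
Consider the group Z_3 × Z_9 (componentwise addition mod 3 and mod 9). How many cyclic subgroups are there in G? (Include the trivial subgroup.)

8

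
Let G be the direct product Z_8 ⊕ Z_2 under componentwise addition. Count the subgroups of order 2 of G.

|G| = 16 and 2 | 16, so subgroups of order 2 are possible by Lagrange.
The subgroups of order 2 are: {(0,0), (0,1)}; {(0,0), (4,0)}; {(0,0), (4,1)}.
So G has 3 subgroups of order 2.

3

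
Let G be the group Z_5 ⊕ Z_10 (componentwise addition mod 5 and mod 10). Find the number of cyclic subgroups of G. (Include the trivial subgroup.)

A cyclic subgroup of order d is generated by each of its φ(d) elements of order d, so the cyclic subgroups of order d number (#elements of order d)/φ(d).
Cyclic subgroups by order — order 1: 1; order 2: 1; order 5: 6; order 10: 6.
Total: 14.

14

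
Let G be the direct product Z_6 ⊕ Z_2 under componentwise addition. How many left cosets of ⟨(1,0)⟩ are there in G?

2

|⟨(1,0)⟩| = 6 and |G| = 12.
By Lagrange, [G : H] = |G|/|H| = 12/6 = 2.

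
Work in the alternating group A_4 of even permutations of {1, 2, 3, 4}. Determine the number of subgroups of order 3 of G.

4

|G| = 12 and 3 | 12, so subgroups of order 3 are possible by Lagrange.
The subgroups of order 3 are: {e, (1 2 3), (1 3 2)}; {e, (1 2 4), (1 4 2)}; {e, (1 3 4), (1 4 3)}; {e, (2 3 4), (2 4 3)}.
So G has 4 subgroups of order 3.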